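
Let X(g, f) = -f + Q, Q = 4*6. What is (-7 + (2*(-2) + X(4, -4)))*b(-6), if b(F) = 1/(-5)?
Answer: -17/5 ≈ -3.4000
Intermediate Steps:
Q = 24
b(F) = -⅕
X(g, f) = 24 - f (X(g, f) = -f + 24 = 24 - f)
(-7 + (2*(-2) + X(4, -4)))*b(-6) = (-7 + (2*(-2) + (24 - 1*(-4))))*(-⅕) = (-7 + (-4 + (24 + 4)))*(-⅕) = (-7 + (-4 + 28))*(-⅕) = (-7 + 24)*(-⅕) = 17*(-⅕) = -17/5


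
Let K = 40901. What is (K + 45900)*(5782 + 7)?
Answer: 502490989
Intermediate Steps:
(K + 45900)*(5782 + 7) = (40901 + 45900)*(5782 + 7) = 86801*5789 = 502490989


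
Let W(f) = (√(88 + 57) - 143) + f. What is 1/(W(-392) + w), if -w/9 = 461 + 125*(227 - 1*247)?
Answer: 17816/317409711 - √145/317409711 ≈ 5.6091e-5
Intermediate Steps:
W(f) = -143 + f + √145 (W(f) = (√145 - 143) + f = (-143 + √145) + f = -143 + f + √145)
w = 18351 (w = -9*(461 + 125*(227 - 1*247)) = -9*(461 + 125*(227 - 247)) = -9*(461 + 125*(-20)) = -9*(461 - 2500) = -9*(-2039) = 18351)
1/(W(-392) + w) = 1/((-143 - 392 + √145) + 18351) = 1/((-535 + √145) + 18351) = 1/(17816 + √145)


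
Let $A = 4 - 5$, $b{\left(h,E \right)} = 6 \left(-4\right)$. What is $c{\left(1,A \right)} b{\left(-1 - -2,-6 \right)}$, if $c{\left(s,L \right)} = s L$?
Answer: $24$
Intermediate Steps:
$b{\left(h,E \right)} = -24$
$A = -1$
$c{\left(s,L \right)} = L s$
$c{\left(1,A \right)} b{\left(-1 - -2,-6 \right)} = \left(-1\right) 1 \left(-24\right) = \left(-1\right) \left(-24\right) = 24$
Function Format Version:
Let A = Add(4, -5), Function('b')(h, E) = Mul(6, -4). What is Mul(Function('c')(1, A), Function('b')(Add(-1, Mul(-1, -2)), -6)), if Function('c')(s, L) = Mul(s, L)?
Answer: 24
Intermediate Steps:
Function('b')(h, E) = -24
A = -1
Function('c')(s, L) = Mul(L, s)
Mul(Function('c')(1, A), Function('b')(Add(-1, Mul(-1, -2)), -6)) = Mul(Mul(-1, 1), -24) = Mul(-1, -24) = 24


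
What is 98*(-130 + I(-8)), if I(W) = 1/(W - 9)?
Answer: -216678/17 ≈ -12746.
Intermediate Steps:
I(W) = 1/(-9 + W)
98*(-130 + I(-8)) = 98*(-130 + 1/(-9 - 8)) = 98*(-130 + 1/(-17)) = 98*(-130 - 1/17) = 98*(-2211/17) = -216678/17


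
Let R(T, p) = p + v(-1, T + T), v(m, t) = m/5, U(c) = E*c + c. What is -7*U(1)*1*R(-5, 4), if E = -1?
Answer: 0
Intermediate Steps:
U(c) = 0 (U(c) = -c + c = 0)
v(m, t) = m/5 (v(m, t) = m*(⅕) = m/5)
R(T, p) = -⅕ + p (R(T, p) = p + (⅕)*(-1) = p - ⅕ = -⅕ + p)
-7*U(1)*1*R(-5, 4) = -7*0*1*(-⅕ + 4) = -0*19/5 = -7*0 = 0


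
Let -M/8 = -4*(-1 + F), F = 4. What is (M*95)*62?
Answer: 565440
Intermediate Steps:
M = 96 (M = -(-32)*(-1 + 4) = -(-32)*3 = -8*(-12) = 96)
(M*95)*62 = (96*95)*62 = 9120*62 = 565440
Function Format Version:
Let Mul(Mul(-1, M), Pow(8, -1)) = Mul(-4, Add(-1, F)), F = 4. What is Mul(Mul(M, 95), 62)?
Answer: 565440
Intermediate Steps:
M = 96 (M = Mul(-8, Mul(-4, Add(-1, 4))) = Mul(-8, Mul(-4, 3)) = Mul(-8, -12) = 96)
Mul(Mul(M, 95), 62) = Mul(Mul(96, 95), 62) = Mul(9120, 62) = 565440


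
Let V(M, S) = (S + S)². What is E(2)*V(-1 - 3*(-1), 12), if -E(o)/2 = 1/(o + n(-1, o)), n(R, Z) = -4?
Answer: 576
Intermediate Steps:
E(o) = -2/(-4 + o) (E(o) = -2/(o - 4) = -2/(-4 + o))
V(M, S) = 4*S² (V(M, S) = (2*S)² = 4*S²)
E(2)*V(-1 - 3*(-1), 12) = (-2/(-4 + 2))*(4*12²) = (-2/(-2))*(4*144) = -2*(-½)*576 = 1*576 = 576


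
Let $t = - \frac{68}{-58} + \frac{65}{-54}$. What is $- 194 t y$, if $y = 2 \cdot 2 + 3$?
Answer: $\frac{33271}{783} \approx 42.492$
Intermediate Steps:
$y = 7$ ($y = 4 + 3 = 7$)
$t = - \frac{49}{1566}$ ($t = \left(-68\right) \left(- \frac{1}{58}\right) + 65 \left(- \frac{1}{54}\right) = \frac{34}{29} - \frac{65}{54} = - \frac{49}{1566} \approx -0.03129$)
$- 194 t y = \left(-194\right) \left(- \frac{49}{1566}\right) 7 = \frac{4753}{783} \cdot 7 = \frac{33271}{783}$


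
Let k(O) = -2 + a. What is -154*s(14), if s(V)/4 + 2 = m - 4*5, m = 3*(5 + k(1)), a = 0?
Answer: 8008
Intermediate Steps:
k(O) = -2 (k(O) = -2 + 0 = -2)
m = 9 (m = 3*(5 - 2) = 3*3 = 9)
s(V) = -52 (s(V) = -8 + 4*(9 - 4*5) = -8 + 4*(9 - 20) = -8 + 4*(-11) = -8 - 44 = -52)
-154*s(14) = -154*(-52) = 8008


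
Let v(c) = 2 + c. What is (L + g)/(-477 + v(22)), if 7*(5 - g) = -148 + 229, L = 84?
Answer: -542/3171 ≈ -0.17092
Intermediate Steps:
g = -46/7 (g = 5 - (-148 + 229)/7 = 5 - 1/7*81 = 5 - 81/7 = -46/7 ≈ -6.5714)
(L + g)/(-477 + v(22)) = (84 - 46/7)/(-477 + (2 + 22)) = 542/(7*(-477 + 24)) = (542/7)/(-453) = (542/7)*(-1/453) = -542/3171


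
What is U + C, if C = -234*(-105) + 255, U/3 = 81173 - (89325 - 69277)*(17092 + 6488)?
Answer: -1417927176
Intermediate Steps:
U = -1417952001 (U = 3*(81173 - (89325 - 69277)*(17092 + 6488)) = 3*(81173 - 20048*23580) = 3*(81173 - 1*472731840) = 3*(81173 - 472731840) = 3*(-472650667) = -1417952001)
C = 24825 (C = 24570 + 255 = 24825)
U + C = -1417952001 + 24825 = -1417927176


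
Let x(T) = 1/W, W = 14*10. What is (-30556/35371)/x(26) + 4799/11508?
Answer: -7008519613/58149924 ≈ -120.53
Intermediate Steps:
W = 140
x(T) = 1/140
(-30556/35371)/x(26) + 4799/11508 = (-30556/35371)/(1/140) + 4799/11508 = -30556*1/35371*140 + 4799*(1/11508) = -30556/35371*140 + 4799/11508 = -611120/5053 + 4799/11508 = -7008519613/58149924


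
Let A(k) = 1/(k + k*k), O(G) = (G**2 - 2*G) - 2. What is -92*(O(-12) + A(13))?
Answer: -1389798/91 ≈ -15273.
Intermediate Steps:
O(G) = -2 + G**2 - 2*G
A(k) = 1/(k + k**2)
-92*(O(-12) + A(13)) = -92*((-2 + (-12)**2 - 2*(-12)) + 1/(13*(1 + 13))) = -92*((-2 + 144 + 24) + (1/13)/14) = -92*(166 + (1/13)*(1/14)) = -92*(166 + 1/182) = -92*30213/182 = -1389798/91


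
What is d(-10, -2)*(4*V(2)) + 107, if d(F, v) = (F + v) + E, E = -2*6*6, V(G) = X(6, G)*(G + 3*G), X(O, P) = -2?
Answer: 5483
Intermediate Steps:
V(G) = -8*G (V(G) = -2*(G + 3*G) = -8*G)
E = -72 (E = -12*6 = -72)
d(F, v) = -72 + F + v (d(F, v) = (F + v) - 72 = -72 + F + v)
d(-10, -2)*(4*V(2)) + 107 = (-72 - 10 - 2)*(4*(-8*2)) + 107 = -336*(-16) + 107 = -84*(-64) + 107 = 5376 + 107 = 5483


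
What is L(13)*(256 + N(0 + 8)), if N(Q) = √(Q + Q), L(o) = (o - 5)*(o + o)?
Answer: 54080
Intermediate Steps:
L(o) = 2*o*(-5 + o) (L(o) = (-5 + o)*(2*o) = 2*o*(-5 + o))
N(Q) = √2*√Q (N(Q) = √(2*Q) = √2*√Q)
L(13)*(256 + N(0 + 8)) = (2*13*(-5 + 13))*(256 + √2*√(0 + 8)) = (2*13*8)*(256 + √2*√8) = 208*(256 + √2*(2*√2)) = 208*(256 + 4) = 208*260 = 54080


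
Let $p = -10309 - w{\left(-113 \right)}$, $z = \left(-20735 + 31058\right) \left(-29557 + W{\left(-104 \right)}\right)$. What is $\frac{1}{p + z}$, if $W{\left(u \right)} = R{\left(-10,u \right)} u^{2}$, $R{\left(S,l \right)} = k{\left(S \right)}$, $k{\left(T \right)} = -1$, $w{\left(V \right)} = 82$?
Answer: $- \frac{1}{416780870} \approx -2.3993 \cdot 10^{-9}$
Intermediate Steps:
$R{\left(S,l \right)} = -1$
$W{\left(u \right)} = - u^{2}$
$z = -416770479$ ($z = \left(-20735 + 31058\right) \left(-29557 - \left(-104\right)^{2}\right) = 10323 \left(-29557 - 10816\right) = 10323 \left(-40373\right) = -416770479$)
$p = -10391$ ($p = -10309 - 82 = -10391$)
$\frac{1}{p + z} = \frac{1}{-10391 - 416770479} = \frac{1}{-416780870} = - \frac{1}{416780870}$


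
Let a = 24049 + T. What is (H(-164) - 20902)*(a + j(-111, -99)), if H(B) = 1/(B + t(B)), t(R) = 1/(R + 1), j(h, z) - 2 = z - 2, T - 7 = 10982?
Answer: -19522981341931/26733 ≈ -7.3030e+8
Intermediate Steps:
T = 10989 (T = 7 + 10982 = 10989)
j(h, z) = z (j(h, z) = 2 + (z - 2) = 2 + (-2 + z) = z)
t(R) = 1/(1 + R)
a = 35038 (a = 24049 + 10989 = 35038)
H(B) = 1/(B + 1/(1 + B))
(H(-164) - 20902)*(a + j(-111, -99)) = ((1 - 164)/(1 - 164*(1 - 164)) - 20902)*(35038 - 99) = (-163/(1 - 164*(-163)) - 20902)*34939 = (-163/(1 + 26732) - 20902)*34939 = (-163/26733 - 20902)*34939 = -558773329/26733*34939 = -19522981341931/26733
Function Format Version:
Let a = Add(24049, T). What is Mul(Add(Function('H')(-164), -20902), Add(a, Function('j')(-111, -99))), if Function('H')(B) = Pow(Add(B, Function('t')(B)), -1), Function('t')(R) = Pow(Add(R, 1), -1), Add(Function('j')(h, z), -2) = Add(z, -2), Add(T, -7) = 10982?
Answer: Rational(-19522981341931, 26733) ≈ -7.3030e+8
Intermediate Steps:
T = 10989 (T = Add(7, 10982) = 10989)
Function('j')(h, z) = z (Function('j')(h, z) = Add(2, Add(z, -2)) = Add(2, Add(-2, z)) = z)
Function('t')(R) = Pow(Add(1, R), -1)
a = 35038 (a = Add(24049, 10989) = 35038)
Function('H')(B) = Pow(Add(B, Pow(Add(1, B), -1)), -1)
Mul(Add(Function('H')(-164), -20902), Add(a, Function('j')(-111, -99))) = Mul(Add(Mul(Pow(Add(1, Mul(-164, Add(1, -164))), -1), Add(1, -164)), -20902), Add(35038, -99)) = Mul(Add(Mul(Pow(Add(1, Mul(-164, -163)), -1), -163), -20902), 34939) = Mul(Add(Mul(Pow(Add(1, 26732), -1), -163), -20902), 34939) = Mul(Add(Mul(Pow(26733, -1), -163), -20902), 34939) = Mul(Add(Mul(Rational(1, 26733), -163), -20902), 34939) = Mul(Add(Rational(-163, 26733), -20902), 34939) = Mul(Rational(-558773329, 26733), 34939) = Rational(-19522981341931, 26733)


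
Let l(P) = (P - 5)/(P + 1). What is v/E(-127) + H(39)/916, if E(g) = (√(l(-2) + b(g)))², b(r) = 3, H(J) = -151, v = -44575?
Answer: -4083221/916 ≈ -4457.7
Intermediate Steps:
l(P) = (-5 + P)/(1 + P)
E(g) = 10 (E(g) = (√((-5 - 2)/(1 - 2) + 3))² = (√(-7/(-1) + 3))² = (√(-1*(-7) + 3))² = (√(7 + 3))² = (√10)² = 10)
v/E(-127) + H(39)/916 = -44575/10 - 151/916 = -44575*⅒ - 151*1/916 = -8915/2 - 151/916 = -4083221/916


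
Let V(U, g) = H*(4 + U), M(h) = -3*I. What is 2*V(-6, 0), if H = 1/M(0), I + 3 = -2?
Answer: -4/15 ≈ -0.26667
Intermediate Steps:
I = -5 (I = -3 - 2 = -5)
M(h) = 15 (M(h) = -3*(-5) = 15)
H = 1/15 ≈ 0.066667
V(U, g) = 4/15 + U/15 (V(U, g) = (4 + U)/15 = 4/15 + U/15)
2*V(-6, 0) = 2*(4/15 + (1/15)*(-6)) = 2*(4/15 - 2/5) = 2*(-2/15) = -4/15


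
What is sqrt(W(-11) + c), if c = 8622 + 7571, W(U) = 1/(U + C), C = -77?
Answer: sqrt(31349626)/44 ≈ 127.25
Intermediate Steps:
W(U) = 1/(-77 + U) (W(U) = 1/(U - 77) = 1/(-77 + U))
c = 16193
sqrt(W(-11) + c) = sqrt(1/(-77 - 11) + 16193) = sqrt(1/(-88) + 16193) = sqrt(-1/88 + 16193) = sqrt(1424983/88) = sqrt(31349626)/44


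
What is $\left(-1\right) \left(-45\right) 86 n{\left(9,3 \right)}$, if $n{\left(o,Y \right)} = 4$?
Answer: $15480$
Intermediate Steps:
$\left(-1\right) \left(-45\right) 86 n{\left(9,3 \right)} = \left(-1\right) \left(-45\right) 86 \cdot 4 = 45 \cdot 86 \cdot 4 = 3870 \cdot 4 = 15480$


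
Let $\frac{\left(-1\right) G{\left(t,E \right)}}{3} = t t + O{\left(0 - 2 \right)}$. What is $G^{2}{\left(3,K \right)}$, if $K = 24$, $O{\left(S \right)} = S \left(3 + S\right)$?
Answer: $441$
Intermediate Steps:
$G{\left(t,E \right)} = 6 - 3 t^{2}$ ($G{\left(t,E \right)} = - 3 \left(t t + \left(0 - 2\right) \left(3 + \left(0 - 2\right)\right)\right) = - 3 \left(t^{2} - 2 \left(3 - 2\right)\right) = - 3 \left(t^{2} - 2\right) = - 3 \left(-2 + t^{2}\right) = 6 - 3 t^{2}$)
$G^{2}{\left(3,K \right)} = \left(6 - 3 \cdot 3^{2}\right)^{2} = \left(6 - 27\right)^{2} = \left(-21\right)^{2} = 441$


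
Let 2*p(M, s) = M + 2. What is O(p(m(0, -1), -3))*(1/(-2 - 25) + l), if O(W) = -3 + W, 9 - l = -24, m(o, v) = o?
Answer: -1780/27 ≈ -65.926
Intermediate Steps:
p(M, s) = 1 + M/2 (p(M, s) = (M + 2)/2 = (2 + M)/2 = 1 + M/2)
l = 33 (l = 9 - 1*(-24) = 9 + 24 = 33)
O(p(m(0, -1), -3))*(1/(-2 - 25) + l) = (-3 + (1 + (½)*0))*(1/(-2 - 25) + 33) = (-3 + (1 + 0))*(1/(-27) + 33) = (-3 + 1)*(-1/27 + 33) = -2*890/27 = -1780/27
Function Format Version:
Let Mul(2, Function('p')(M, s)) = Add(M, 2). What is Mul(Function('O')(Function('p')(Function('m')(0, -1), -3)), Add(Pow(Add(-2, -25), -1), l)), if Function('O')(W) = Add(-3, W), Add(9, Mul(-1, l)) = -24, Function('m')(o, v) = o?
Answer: Rational(-1780, 27) ≈ -65.926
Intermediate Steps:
Function('p')(M, s) = Add(1, Mul(Rational(1, 2), M)) (Function('p')(M, s) = Mul(Rational(1, 2), Add(M, 2)) = Mul(Rational(1, 2), Add(2, M)) = Add(1, Mul(Rational(1, 2), M)))
l = 33 (l = Add(9, Mul(-1, -24)) = Add(9, 24) = 33)
Mul(Function('O')(Function('p')(Function('m')(0, -1), -3)), Add(Pow(Add(-2, -25), -1), l)) = Mul(Add(-3, Add(1, Mul(Rational(1, 2), 0))), Add(Pow(Add(-2, -25), -1), 33)) = Mul(Add(-3, Add(1, 0)), Add(Pow(-27, -1), 33)) = Mul(Add(-3, 1), Add(Rational(-1, 27), 33)) = Mul(-2, Rational(890, 27)) = Rational(-1780, 27)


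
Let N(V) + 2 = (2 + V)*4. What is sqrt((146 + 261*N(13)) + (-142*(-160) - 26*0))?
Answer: 2*sqrt(9501) ≈ 194.95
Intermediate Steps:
N(V) = 6 + 4*V (N(V) = -2 + (2 + V)*4 = -2 + (8 + 4*V) = 6 + 4*V)
sqrt((146 + 261*N(13)) + (-142*(-160) - 26*0)) = sqrt((146 + 261*(6 + 4*13)) + (-142*(-160) - 26*0)) = sqrt((146 + 261*(6 + 52)) + (22720 + 0)) = sqrt((146 + 261*58) + 22720) = sqrt((146 + 15138) + 22720) = sqrt(15284 + 22720) = sqrt(38004) = 2*sqrt(9501)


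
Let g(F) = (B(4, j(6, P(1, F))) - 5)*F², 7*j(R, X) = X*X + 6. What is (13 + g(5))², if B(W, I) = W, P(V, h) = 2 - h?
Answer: 144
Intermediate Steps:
j(R, X) = 6/7 + X²/7 (j(R, X) = (X*X + 6)/7 = (X² + 6)/7 = (6 + X²)/7 = 6/7 + X²/7)
g(F) = -F² (g(F) = (4 - 5)*F² = -F²)
(13 + g(5))² = (13 - 1*5²)² = (13 - 1*25)² = (13 - 25)² = (-12)² = 144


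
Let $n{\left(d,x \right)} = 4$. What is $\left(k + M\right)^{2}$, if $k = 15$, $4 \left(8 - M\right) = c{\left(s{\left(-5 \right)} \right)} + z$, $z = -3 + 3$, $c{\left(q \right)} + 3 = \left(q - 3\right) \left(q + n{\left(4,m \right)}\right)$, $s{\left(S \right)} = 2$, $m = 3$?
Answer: $\frac{10201}{16} \approx 637.56$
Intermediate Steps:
$c{\left(q \right)} = -3 + \left(-3 + q\right) \left(4 + q\right)$ ($c{\left(q \right)} = -3 + \left(q - 3\right) \left(q + 4\right) = -3 + \left(-3 + q\right) \left(4 + q\right)$)
$z = 0$
$M = \frac{41}{4}$ ($M = 8 - \frac{\left(-15 + 2 + 2^{2}\right) + 0}{4} = 8 - \frac{\left(-15 + 2 + 4\right) + 0}{4} = 8 - \frac{-9 + 0}{4} = 8 - - \frac{9}{4} = 8 + \frac{9}{4} = \frac{41}{4} \approx 10.25$)
$\left(k + M\right)^{2} = \left(15 + \frac{41}{4}\right)^{2} = \left(\frac{101}{4}\right)^{2} = \frac{10201}{16}$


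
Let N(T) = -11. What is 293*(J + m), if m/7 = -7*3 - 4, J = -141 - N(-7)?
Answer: -89365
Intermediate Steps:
J = -130 (J = -141 - 1*(-11) = -141 + 11 = -130)
m = -175 (m = 7*(-7*3 - 4) = 7*(-21 - 4) = 7*(-25) = -175)
293*(J + m) = 293*(-130 - 175) = 293*(-305) = -89365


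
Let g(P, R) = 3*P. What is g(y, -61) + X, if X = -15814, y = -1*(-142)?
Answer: -15388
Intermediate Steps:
y = 142
g(y, -61) + X = 3*142 - 15814 = 426 - 15814 = -15388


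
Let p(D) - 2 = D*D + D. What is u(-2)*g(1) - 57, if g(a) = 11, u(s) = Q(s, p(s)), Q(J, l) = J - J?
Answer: -57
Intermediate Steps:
p(D) = 2 + D + D**2 (p(D) = 2 + (D*D + D) = 2 + (D**2 + D) = 2 + (D + D**2) = 2 + D + D**2)
Q(J, l) = 0
u(s) = 0
u(-2)*g(1) - 57 = 0*11 - 57 = 0 - 57 = -57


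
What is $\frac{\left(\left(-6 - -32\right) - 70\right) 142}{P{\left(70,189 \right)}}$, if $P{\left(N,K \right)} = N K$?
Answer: $- \frac{3124}{6615} \approx -0.47226$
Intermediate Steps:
$P{\left(N,K \right)} = K N$
$\frac{\left(\left(-6 - -32\right) - 70\right) 142}{P{\left(70,189 \right)}} = \frac{\left(\left(-6 - -32\right) - 70\right) 142}{189 \cdot 70} = \frac{\left(\left(-6 + 32\right) - 70\right) 142}{13230} = \left(26 - 70\right) 142 \cdot \frac{1}{13230} = \left(-44\right) 142 \cdot \frac{1}{13230} = \left(-6248\right) \frac{1}{13230} = - \frac{3124}{6615}$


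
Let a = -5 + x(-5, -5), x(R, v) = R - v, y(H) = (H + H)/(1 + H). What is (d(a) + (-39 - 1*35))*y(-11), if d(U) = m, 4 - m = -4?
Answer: -726/5 ≈ -145.20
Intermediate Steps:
y(H) = 2*H/(1 + H) (y(H) = (2*H)/(1 + H) = 2*H/(1 + H))
m = 8 (m = 4 - 1*(-4) = 4 + 4 = 8)
a = -5 (a = -5 + (-5 - 1*(-5)) = -5 + (-5 + 5) = -5 + 0 = -5)
d(U) = 8
(d(a) + (-39 - 1*35))*y(-11) = (8 + (-39 - 1*35))*(2*(-11)/(1 - 11)) = (8 + (-39 - 35))*(2*(-11)/(-10)) = (8 - 74)*(2*(-11)*(-⅒)) = -66*11/5 = -726/5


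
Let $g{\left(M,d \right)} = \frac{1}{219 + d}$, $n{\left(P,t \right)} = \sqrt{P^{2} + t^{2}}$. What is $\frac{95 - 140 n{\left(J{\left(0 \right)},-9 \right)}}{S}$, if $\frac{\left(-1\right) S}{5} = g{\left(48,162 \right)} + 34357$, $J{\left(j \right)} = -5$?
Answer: $- \frac{7239}{13090018} + \frac{5334 \sqrt{106}}{6545009} \approx 0.0078376$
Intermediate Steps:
$S = - \frac{65450090}{381}$ ($S = - 5 \left(\frac{1}{219 + 162} + 34357\right) = - 5 \left(\frac{1}{381} + 34357\right) = \left(-5\right) \frac{13090018}{381} = - \frac{65450090}{381} \approx -1.7179 \cdot 10^{5}$)
$\frac{95 - 140 n{\left(J{\left(0 \right)},-9 \right)}}{S} = \frac{95 - 140 \sqrt{\left(-5\right)^{2} + \left(-9\right)^{2}}}{- \frac{65450090}{381}} = \left(95 - 140 \sqrt{25 + 81}\right) \left(- \frac{381}{65450090}\right) = \left(95 - 140 \sqrt{106}\right) \left(- \frac{381}{65450090}\right) = - \frac{7239}{13090018} + \frac{5334 \sqrt{106}}{6545009}$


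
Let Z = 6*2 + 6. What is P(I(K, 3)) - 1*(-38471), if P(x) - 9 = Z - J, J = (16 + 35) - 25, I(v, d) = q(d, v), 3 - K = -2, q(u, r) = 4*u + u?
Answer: 38472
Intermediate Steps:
q(u, r) = 5*u
K = 5 (K = 3 - 1*(-2) = 3 + 2 = 5)
I(v, d) = 5*d
Z = 18 (Z = 12 + 6 = 18)
J = 26 (J = 51 - 25 = 26)
P(x) = 1 (P(x) = 9 + (18 - 1*26) = 9 + (18 - 26) = 9 - 8 = 1)
P(I(K, 3)) - 1*(-38471) = 1 - 1*(-38471) = 1 + 38471 = 38472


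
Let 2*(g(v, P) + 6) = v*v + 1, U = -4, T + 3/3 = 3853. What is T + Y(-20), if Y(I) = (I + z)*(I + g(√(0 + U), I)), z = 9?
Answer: 8309/2 ≈ 4154.5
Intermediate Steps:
T = 3852 (T = -1 + 3853 = 3852)
g(v, P) = -11/2 + v²/2 (g(v, P) = -6 + (v*v + 1)/2 = -6 + (v² + 1)/2 = -6 + (1 + v²)/2 = -6 + (½ + v²/2) = -11/2 + v²/2)
Y(I) = (9 + I)*(-15/2 + I) (Y(I) = (I + 9)*(I + (-11/2 + (√(0 - 4))²/2)) = (9 + I)*(I + (-11/2 + (√(-4))²/2)) = (9 + I)*(I + (-11/2 + (2*I)²/2)) = (9 + I)*(I + (-11/2 + (½)*(-4))) = (9 + I)*(I + (-11/2 - 2)) = (9 + I)*(I - 15/2) = (9 + I)*(-15/2 + I))
T + Y(-20) = 3852 + (-135/2 + (-20)² + (3/2)*(-20)) = 3852 + (-135/2 + 400 - 30) = 3852 + 605/2 = 8309/2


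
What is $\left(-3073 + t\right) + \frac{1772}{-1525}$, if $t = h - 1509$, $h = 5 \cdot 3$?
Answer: $- \frac{6966447}{1525} \approx -4568.2$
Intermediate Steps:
$h = 15$
$t = -1494$ ($t = 15 - 1509 = -1494$)
$\left(-3073 + t\right) + \frac{1772}{-1525} = \left(-3073 - 1494\right) + \frac{1772}{-1525} = -4567 + 1772 \left(- \frac{1}{1525}\right) = -4567 - \frac{1772}{1525} = - \frac{6966447}{1525}$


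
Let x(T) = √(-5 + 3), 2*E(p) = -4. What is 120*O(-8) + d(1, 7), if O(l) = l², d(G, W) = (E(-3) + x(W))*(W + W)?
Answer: 7652 + 14*I*√2 ≈ 7652.0 + 19.799*I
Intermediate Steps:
E(p) = -2 (E(p) = (½)*(-4) = -2)
x(T) = I*√2 (x(T) = √(-2) = I*√2)
d(G, W) = 2*W*(-2 + I*√2) (d(G, W) = (-2 + I*√2)*(W + W) = (-2 + I*√2)*(2*W) = 2*W*(-2 + I*√2))
120*O(-8) + d(1, 7) = 120*(-8)² + 2*7*(-2 + I*√2) = 120*64 + (-28 + 14*I*√2) = 7680 + (-28 + 14*I*√2) = 7652 + 14*I*√2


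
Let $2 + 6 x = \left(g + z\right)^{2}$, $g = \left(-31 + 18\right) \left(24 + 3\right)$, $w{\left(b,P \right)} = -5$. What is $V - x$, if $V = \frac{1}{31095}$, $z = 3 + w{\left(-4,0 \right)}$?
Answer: $- \frac{1291551553}{62190} \approx -20768.0$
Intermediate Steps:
$g = -351$ ($g = \left(-13\right) 27 = -351$)
$z = -2$ ($z = 3 - 5 = -2$)
$V = \frac{1}{31095} \approx 3.2159 \cdot 10^{-5}$
$x = \frac{124607}{6}$ ($x = - \frac{1}{3} + \frac{\left(-351 - 2\right)^{2}}{6} = - \frac{1}{3} + \frac{\left(-353\right)^{2}}{6} = - \frac{1}{3} + \frac{1}{6} \cdot 124609 = - \frac{1}{3} + \frac{124609}{6} = \frac{124607}{6} \approx 20768.0$)
$V - x = \frac{1}{31095} - \frac{124607}{6} = - \frac{1291551553}{62190}$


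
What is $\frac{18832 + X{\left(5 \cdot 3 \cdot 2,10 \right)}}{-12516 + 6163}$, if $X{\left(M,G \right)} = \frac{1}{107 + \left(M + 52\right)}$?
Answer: $- \frac{3559249}{1200717} \approx -2.9643$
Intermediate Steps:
$X{\left(M,G \right)} = \frac{1}{159 + M}$ ($X{\left(M,G \right)} = \frac{1}{107 + \left(52 + M\right)} = \frac{1}{159 + M}$)
$\frac{18832 + X{\left(5 \cdot 3 \cdot 2,10 \right)}}{-12516 + 6163} = \frac{18832 + \frac{1}{159 + 5 \cdot 3 \cdot 2}}{-12516 + 6163} = \frac{18832 + \frac{1}{159 + 15 \cdot 2}}{-6353} = \left(18832 + \frac{1}{159 + 30}\right) \left(- \frac{1}{6353}\right) = \left(18832 + \frac{1}{189}\right) \left(- \frac{1}{6353}\right) = \frac{3559249}{189} \left(- \frac{1}{6353}\right) = - \frac{3559249}{1200717}$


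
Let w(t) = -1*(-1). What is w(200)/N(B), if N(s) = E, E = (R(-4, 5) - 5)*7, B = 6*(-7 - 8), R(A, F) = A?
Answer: -1/63 ≈ -0.015873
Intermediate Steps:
w(t) = 1
B = -90 (B = 6*(-15) = -90)
E = -63 (E = (-4 - 5)*7 = -9*7 = -63)
N(s) = -63
w(200)/N(B) = 1/(-63) = 1*(-1/63) = -1/63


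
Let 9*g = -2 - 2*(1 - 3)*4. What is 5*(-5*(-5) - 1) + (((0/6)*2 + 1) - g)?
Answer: 1075/9 ≈ 119.44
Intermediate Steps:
g = 14/9 (g = (-2 - 2*(1 - 3)*4)/9 = (-2 - 2*(-2)*4)/9 = (-2 + 4*4)/9 = (-2 + 16)/9 = (⅑)*14 = 14/9 ≈ 1.5556)
5*(-5*(-5) - 1) + (((0/6)*2 + 1) - g) = 5*(-5*(-5) - 1) + (((0/6)*2 + 1) - 1*14/9) = 5*(25 - 1) + (((0*(⅙))*2 + 1) - 14/9) = 5*24 + ((0*2 + 1) - 14/9) = 120 + ((0 + 1) - 14/9) = 120 + (1 - 14/9) = 120 - 5/9 = 1075/9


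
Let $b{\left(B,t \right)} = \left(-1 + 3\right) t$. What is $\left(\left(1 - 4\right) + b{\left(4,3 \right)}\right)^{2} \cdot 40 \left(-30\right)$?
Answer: $-10800$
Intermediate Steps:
$b{\left(B,t \right)} = 2 t$
$\left(\left(1 - 4\right) + b{\left(4,3 \right)}\right)^{2} \cdot 40 \left(-30\right) = \left(\left(1 - 4\right) + 2 \cdot 3\right)^{2} \cdot 40 \left(-30\right) = \left(-3 + 6\right)^{2} \cdot 40 \left(-30\right) = 3^{2} \cdot 40 \left(-30\right) = 9 \cdot 40 \left(-30\right) = 360 \left(-30\right) = -10800$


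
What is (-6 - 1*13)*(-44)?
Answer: 836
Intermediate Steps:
(-6 - 1*13)*(-44) = (-6 - 13)*(-44) = -19*(-44) = 836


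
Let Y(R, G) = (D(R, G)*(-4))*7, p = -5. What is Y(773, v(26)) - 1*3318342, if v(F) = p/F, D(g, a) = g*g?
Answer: -20049154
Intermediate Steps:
D(g, a) = g²
v(F) = -5/F
Y(R, G) = -28*R² (Y(R, G) = (R²*(-4))*7 = -4*R²*7 = -28*R²)
Y(773, v(26)) - 1*3318342 = -28*773² - 1*3318342 = -28*597529 - 3318342 = -16730812 - 3318342 = -20049154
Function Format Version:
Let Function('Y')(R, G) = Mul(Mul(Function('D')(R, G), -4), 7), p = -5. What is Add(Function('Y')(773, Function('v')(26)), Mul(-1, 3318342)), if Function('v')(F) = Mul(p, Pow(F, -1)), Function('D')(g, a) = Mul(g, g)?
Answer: -20049154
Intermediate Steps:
Function('D')(g, a) = Pow(g, 2)
Function('v')(F) = Mul(-5, Pow(F, -1))
Function('Y')(R, G) = Mul(-28, Pow(R, 2)) (Function('Y')(R, G) = Mul(Mul(Pow(R, 2), -4), 7) = Mul(Mul(-4, Pow(R, 2)), 7) = Mul(-28, Pow(R, 2)))
Add(Function('Y')(773, Function('v')(26)), Mul(-1, 3318342)) = Add(Mul(-28, Pow(773, 2)), Mul(-1, 3318342)) = Add(Mul(-28, 597529), -3318342) = Add(-16730812, -3318342) = -20049154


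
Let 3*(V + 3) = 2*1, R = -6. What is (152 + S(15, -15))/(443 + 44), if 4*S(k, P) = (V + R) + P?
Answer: 877/2922 ≈ 0.30014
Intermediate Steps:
V = -7/3 (V = -3 + (2*1)/3 = -3 + (⅓)*2 = -3 + ⅔ = -7/3 ≈ -2.3333)
S(k, P) = -25/12 + P/4 (S(k, P) = ((-7/3 - 6) + P)/4 = (-25/3 + P)/4 = -25/12 + P/4)
(152 + S(15, -15))/(443 + 44) = (152 + (-25/12 + (¼)*(-15)))/(443 + 44) = (152 + (-25/12 - 15/4))/487 = (152 - 35/6)*(1/487) = (877/6)*(1/487) = 877/2922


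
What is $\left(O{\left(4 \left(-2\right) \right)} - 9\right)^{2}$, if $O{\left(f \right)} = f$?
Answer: $289$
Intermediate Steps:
$\left(O{\left(4 \left(-2\right) \right)} - 9\right)^{2} = \left(4 \left(-2\right) - 9\right)^{2} = \left(-8 - 9\right)^{2} = \left(-17\right)^{2} = 289$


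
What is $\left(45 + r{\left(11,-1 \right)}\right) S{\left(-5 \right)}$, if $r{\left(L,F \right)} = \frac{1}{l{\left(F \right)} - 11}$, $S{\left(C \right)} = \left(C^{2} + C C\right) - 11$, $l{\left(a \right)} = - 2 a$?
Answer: $\frac{5252}{3} \approx 1750.7$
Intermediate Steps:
$S{\left(C \right)} = -11 + 2 C^{2}$ ($S{\left(C \right)} = \left(C^{2} + C^{2}\right) - 11 = 2 C^{2} - 11 = -11 + 2 C^{2}$)
$r{\left(L,F \right)} = \frac{1}{-11 - 2 F}$ ($r{\left(L,F \right)} = \frac{1}{- 2 F - 11} = \frac{1}{-11 - 2 F}$)
$\left(45 + r{\left(11,-1 \right)}\right) S{\left(-5 \right)} = \left(45 - \frac{1}{11 + 2 \left(-1\right)}\right) \left(-11 + 2 \left(-5\right)^{2}\right) = \left(45 - \frac{1}{11 - 2}\right) \left(-11 + 2 \cdot 25\right) = \left(45 - \frac{1}{9}\right) \left(-11 + 50\right) = \left(45 - \frac{1}{9}\right) 39 = \frac{404}{9} \cdot 39 = \frac{5252}{3}$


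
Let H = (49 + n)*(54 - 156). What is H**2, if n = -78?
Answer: 8749764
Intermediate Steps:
H = 2958 (H = (49 - 78)*(54 - 156) = -29*(-102) = 2958)
H**2 = 2958**2 = 8749764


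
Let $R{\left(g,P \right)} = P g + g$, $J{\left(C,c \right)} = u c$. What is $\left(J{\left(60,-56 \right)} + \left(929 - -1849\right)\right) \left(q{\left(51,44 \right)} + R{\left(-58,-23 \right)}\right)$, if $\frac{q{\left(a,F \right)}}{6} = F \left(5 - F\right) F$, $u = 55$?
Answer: $136427896$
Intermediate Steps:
$q{\left(a,F \right)} = 6 F^{2} \left(5 - F\right)$ ($q{\left(a,F \right)} = 6 F \left(5 - F\right) F = 6 F^{2} \left(5 - F\right)$)
$J{\left(C,c \right)} = 55 c$
$R{\left(g,P \right)} = g + P g$
$\left(J{\left(60,-56 \right)} + \left(929 - -1849\right)\right) \left(q{\left(51,44 \right)} + R{\left(-58,-23 \right)}\right) = \left(55 \left(-56\right) + \left(929 - -1849\right)\right) \left(6 \cdot 44^{2} \left(5 - 44\right) - 58 \left(1 - 23\right)\right) = \left(-3080 + \left(929 + 1849\right)\right) \left(6 \cdot 1936 \left(5 - 44\right) - -1276\right) = \left(-3080 + 2778\right) \left(6 \cdot 1936 \left(-39\right) + 1276\right) = - 302 \left(-453024 + 1276\right) = \left(-302\right) \left(-451748\right) = 136427896$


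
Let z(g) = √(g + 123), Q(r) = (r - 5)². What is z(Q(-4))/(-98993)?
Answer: -2*√51/98993 ≈ -0.00014428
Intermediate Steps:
Q(r) = (-5 + r)²
z(g) = √(123 + g)
z(Q(-4))/(-98993) = √(123 + (-5 - 4)²)/(-98993) = √(123 + (-9)²)*(-1/98993) = √(123 + 81)*(-1/98993) = √204*(-1/98993) = (2*√51)*(-1/98993) = -2*√51/98993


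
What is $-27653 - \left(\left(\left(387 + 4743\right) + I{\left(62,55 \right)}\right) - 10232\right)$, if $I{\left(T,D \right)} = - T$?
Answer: $-22489$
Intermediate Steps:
$-27653 - \left(\left(\left(387 + 4743\right) + I{\left(62,55 \right)}\right) - 10232\right) = -27653 - \left(\left(\left(387 + 4743\right) - 62\right) - 10232\right) = -27653 - \left(\left(5130 - 62\right) - 10232\right) = -27653 - \left(5068 - 10232\right) = -27653 - -5164 = -27653 + 5164 = -22489$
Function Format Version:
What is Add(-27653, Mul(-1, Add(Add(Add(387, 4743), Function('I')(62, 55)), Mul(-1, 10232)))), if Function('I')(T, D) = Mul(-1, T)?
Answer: -22489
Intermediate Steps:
Add(-27653, Mul(-1, Add(Add(Add(387, 4743), Function('I')(62, 55)), Mul(-1, 10232)))) = Add(-27653, Mul(-1, Add(Add(Add(387, 4743), Mul(-1, 62)), Mul(-1, 10232)))) = Add(-27653, Mul(-1, Add(Add(5130, -62), -10232))) = Add(-27653, Mul(-1, Add(5068, -10232))) = Add(-27653, Mul(-1, -5164)) = Add(-27653, 5164) = -22489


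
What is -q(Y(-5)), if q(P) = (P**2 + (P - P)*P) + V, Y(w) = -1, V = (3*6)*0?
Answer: -1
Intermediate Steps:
V = 0 (V = 18*0 = 0)
q(P) = P**2 (q(P) = (P**2 + (P - P)*P) + 0 = (P**2 + 0*P) + 0 = (P**2 + 0) + 0 = P**2 + 0 = P**2)
-q(Y(-5)) = -1*(-1)**2 = -1*1 = -1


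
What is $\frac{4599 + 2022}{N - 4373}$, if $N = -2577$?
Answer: $- \frac{6621}{6950} \approx -0.95266$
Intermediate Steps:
$\frac{4599 + 2022}{N - 4373} = \frac{4599 + 2022}{-2577 - 4373} = \frac{6621}{-6950} = 6621 \left(- \frac{1}{6950}\right) = - \frac{6621}{6950}$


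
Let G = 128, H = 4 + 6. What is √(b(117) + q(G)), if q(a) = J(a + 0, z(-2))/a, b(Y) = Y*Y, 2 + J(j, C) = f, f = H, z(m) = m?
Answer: 5*√8761/4 ≈ 117.00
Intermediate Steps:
H = 10
f = 10
J(j, C) = 8 (J(j, C) = -2 + 10 = 8)
b(Y) = Y²
q(a) = 8/a
√(b(117) + q(G)) = √(117² + 8/128) = √(13689 + 8*(1/128)) = √(13689 + 1/16) = √(219025/16) = 5*√8761/4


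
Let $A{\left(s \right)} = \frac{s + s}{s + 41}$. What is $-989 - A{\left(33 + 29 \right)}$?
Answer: $- \frac{101991}{103} \approx -990.2$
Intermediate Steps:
$A{\left(s \right)} = \frac{2 s}{41 + s}$
$-989 - A{\left(33 + 29 \right)} = -989 - \frac{2 \left(33 + 29\right)}{41 + \left(33 + 29\right)} = -989 - 2 \cdot 62 \frac{1}{41 + 62} = -989 - 2 \cdot 62 \cdot \frac{1}{103} = -989 - \frac{124}{103} = - \frac{101991}{103}$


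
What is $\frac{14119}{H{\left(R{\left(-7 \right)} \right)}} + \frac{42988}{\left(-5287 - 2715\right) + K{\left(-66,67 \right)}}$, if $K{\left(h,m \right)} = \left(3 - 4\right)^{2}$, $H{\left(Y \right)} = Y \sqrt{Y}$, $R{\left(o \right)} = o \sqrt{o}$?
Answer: $- \frac{42988}{8001} + \frac{2017 \left(-7\right)^{\frac{3}{4}}}{49} \approx -130.63 + 125.26 i$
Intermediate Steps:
$R{\left(o \right)} = o^{\frac{3}{2}}$
$H{\left(Y \right)} = Y^{\frac{3}{2}}$
$K{\left(h,m \right)} = 1$ ($K{\left(h,m \right)} = \left(-1\right)^{2} = 1$)
$\frac{14119}{H{\left(R{\left(-7 \right)} \right)}} + \frac{42988}{\left(-5287 - 2715\right) + K{\left(-66,67 \right)}} = \frac{14119}{\left(\left(-7\right)^{\frac{3}{2}}\right)^{\frac{3}{2}}} + \frac{42988}{\left(-5287 - 2715\right) + 1} = \frac{14119}{\left(- 7 i \sqrt{7}\right)^{\frac{3}{2}}} + \frac{42988}{-8002 + 1} = \frac{14119}{49 \sqrt[4]{7} \left(- i\right)^{\frac{3}{2}}} + \frac{42988}{-8001} = 14119 \frac{7^{\frac{3}{4}}}{343 \left(- i\right)^{\frac{3}{2}}} + 42988 \left(- \frac{1}{8001}\right) = \frac{2017 \cdot 7^{\frac{3}{4}}}{49 \left(- i\right)^{\frac{3}{2}}} - \frac{42988}{8001} = - \frac{42988}{8001} + \frac{2017 \cdot 7^{\frac{3}{4}}}{49 \left(- i\right)^{\frac{3}{2}}}$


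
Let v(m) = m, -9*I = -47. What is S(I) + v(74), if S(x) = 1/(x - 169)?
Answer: 109067/1474 ≈ 73.994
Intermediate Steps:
I = 47/9 (I = -⅑*(-47) = 47/9 ≈ 5.2222)
S(x) = 1/(-169 + x)
S(I) + v(74) = 1/(-169 + 47/9) + 74 = 1/(-1474/9) + 74 = -9/1474 + 74 = 109067/1474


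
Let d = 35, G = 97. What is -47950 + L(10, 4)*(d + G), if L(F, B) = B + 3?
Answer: -47026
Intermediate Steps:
L(F, B) = 3 + B
-47950 + L(10, 4)*(d + G) = -47950 + (3 + 4)*(35 + 97) = -47950 + 7*132 = -47950 + 924 = -47026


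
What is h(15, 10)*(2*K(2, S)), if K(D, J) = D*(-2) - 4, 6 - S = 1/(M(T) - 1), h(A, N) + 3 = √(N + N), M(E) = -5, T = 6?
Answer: 48 - 32*√5 ≈ -23.554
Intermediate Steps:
h(A, N) = -3 + √2*√N (h(A, N) = -3 + √(N + N) = -3 + √(2*N) = -3 + √2*√N)
S = 37/6 (S = 6 - 1/(-5 - 1) = 6 - 1/(-6) = 6 - 1*(-⅙) = 6 + ⅙ = 37/6 ≈ 6.1667)
K(D, J) = -4 - 2*D (K(D, J) = -2*D - 4 = -4 - 2*D)
h(15, 10)*(2*K(2, S)) = (-3 + √2*√10)*(2*(-4 - 2*2)) = (-3 + 2*√5)*(2*(-4 - 4)) = (-3 + 2*√5)*(2*(-8)) = (-3 + 2*√5)*(-16) = 48 - 32*√5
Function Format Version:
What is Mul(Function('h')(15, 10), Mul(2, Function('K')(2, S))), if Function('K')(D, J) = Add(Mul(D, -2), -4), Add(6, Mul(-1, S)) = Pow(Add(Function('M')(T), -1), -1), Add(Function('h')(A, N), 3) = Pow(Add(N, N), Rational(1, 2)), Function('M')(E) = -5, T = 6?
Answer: Add(48, Mul(-32, Pow(5, Rational(1, 2)))) ≈ -23.554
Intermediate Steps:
Function('h')(A, N) = Add(-3, Mul(Pow(2, Rational(1, 2)), Pow(N, Rational(1, 2)))) (Function('h')(A, N) = Add(-3, Pow(Add(N, N), Rational(1, 2))) = Add(-3, Pow(Mul(2, N), Rational(1, 2))) = Add(-3, Mul(Pow(2, Rational(1, 2)), Pow(N, Rational(1, 2)))))
S = Rational(37, 6) (S = Add(6, Mul(-1, Pow(Add(-5, -1), -1))) = Add(6, Mul(-1, Pow(-6, -1))) = Add(6, Mul(-1, Rational(-1, 6))) = Add(6, Rational(1, 6)) = Rational(37, 6) ≈ 6.1667)
Function('K')(D, J) = Add(-4, Mul(-2, D)) (Function('K')(D, J) = Add(Mul(-2, D), -4) = Add(-4, Mul(-2, D)))
Mul(Function('h')(15, 10), Mul(2, Function('K')(2, S))) = Mul(Add(-3, Mul(Pow(2, Rational(1, 2)), Pow(10, Rational(1, 2)))), Mul(2, Add(-4, Mul(-2, 2)))) = Mul(Add(-3, Mul(2, Pow(5, Rational(1, 2)))), Mul(2, Add(-4, -4))) = Mul(Add(-3, Mul(2, Pow(5, Rational(1, 2)))), Mul(2, -8)) = Mul(Add(-3, Mul(2, Pow(5, Rational(1, 2)))), -16) = Add(48, Mul(-32, Pow(5, Rational(1, 2))))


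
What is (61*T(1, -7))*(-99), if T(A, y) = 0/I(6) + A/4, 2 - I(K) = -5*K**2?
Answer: -6039/4 ≈ -1509.8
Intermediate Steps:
I(K) = 2 + 5*K**2 (I(K) = 2 - (-5)*K**2 = 2 + 5*K**2)
T(A, y) = A/4 (T(A, y) = 0/(2 + 5*6**2) + A/4 = 0/(2 + 5*36) + A*(1/4) = 0/(2 + 180) + A/4 = 0/182 + A/4 = 0*(1/182) + A/4 = 0 + A/4 = A/4)
(61*T(1, -7))*(-99) = (61*((1/4)*1))*(-99) = (61*(1/4))*(-99) = (61/4)*(-99) = -6039/4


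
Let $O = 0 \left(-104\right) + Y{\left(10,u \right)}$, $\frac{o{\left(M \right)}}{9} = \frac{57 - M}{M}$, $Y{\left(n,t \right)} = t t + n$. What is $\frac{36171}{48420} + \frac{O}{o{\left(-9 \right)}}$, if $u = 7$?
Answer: $- \frac{26083}{177540} \approx -0.14691$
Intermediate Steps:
$Y{\left(n,t \right)} = n + t^{2}$ ($Y{\left(n,t \right)} = t^{2} + n = n + t^{2}$)
$o{\left(M \right)} = \frac{9 \left(57 - M\right)}{M}$ ($o{\left(M \right)} = 9 \frac{57 - M}{M} = \frac{9 \left(57 - M\right)}{M}$)
$O = 59$ ($O = 0 \left(-104\right) + \left(10 + 7^{2}\right) = 0 + \left(10 + 49\right) = 0 + 59 = 59$)
$\frac{36171}{48420} + \frac{O}{o{\left(-9 \right)}} = \frac{36171}{48420} + \frac{59}{-9 + \frac{513}{-9}} = 36171 \cdot \frac{1}{48420} + \frac{59}{-9 + 513 \left(- \frac{1}{9}\right)} = \frac{4019}{5380} + \frac{59}{-9 - 57} = \frac{4019}{5380} + \frac{59}{-66} = \frac{4019}{5380} + 59 \left(- \frac{1}{66}\right) = \frac{4019}{5380} - \frac{59}{66} = - \frac{26083}{177540}$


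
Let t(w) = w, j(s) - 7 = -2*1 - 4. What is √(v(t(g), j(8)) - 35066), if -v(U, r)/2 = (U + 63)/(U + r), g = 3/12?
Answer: 2*I*√219795/5 ≈ 187.53*I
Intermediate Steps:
j(s) = 1 (j(s) = 7 + (-2*1 - 4) = 7 + (-2 - 4) = 7 - 6 = 1)
g = ¼ (g = 3*(1/12) = ¼ ≈ 0.25000)
v(U, r) = -2*(63 + U)/(U + r) (v(U, r) = -2*(U + 63)/(U + r) = -2*(63 + U)/(U + r))
√(v(t(g), j(8)) - 35066) = √(2*(-63 - 1*¼)/(¼ + 1) - 35066) = √(2*(-63 - ¼)/(5/4) - 35066) = √(2*(⅘)*(-253/4) - 35066) = √(-506/5 - 35066) = √(-175836/5) = 2*I*√219795/5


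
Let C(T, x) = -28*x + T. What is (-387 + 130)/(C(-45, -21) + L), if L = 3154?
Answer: -257/3697 ≈ -0.069516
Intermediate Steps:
C(T, x) = T - 28*x
(-387 + 130)/(C(-45, -21) + L) = (-387 + 130)/((-45 - 28*(-21)) + 3154) = -257/((-45 + 588) + 3154) = -257/(543 + 3154) = -257/3697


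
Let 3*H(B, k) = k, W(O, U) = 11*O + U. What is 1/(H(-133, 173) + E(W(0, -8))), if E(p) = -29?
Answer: 3/86 ≈ 0.034884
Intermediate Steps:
W(O, U) = U + 11*O
H(B, k) = k/3
1/(H(-133, 173) + E(W(0, -8))) = 1/((⅓)*173 - 29) = 1/(173/3 - 29) = 1/(86/3) = 3/86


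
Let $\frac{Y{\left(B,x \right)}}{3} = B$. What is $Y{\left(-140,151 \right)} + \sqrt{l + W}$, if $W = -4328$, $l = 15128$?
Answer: $-420 + 60 \sqrt{3} \approx -316.08$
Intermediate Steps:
$Y{\left(B,x \right)} = 3 B$
$Y{\left(-140,151 \right)} + \sqrt{l + W} = 3 \left(-140\right) + \sqrt{15128 - 4328} = -420 + \sqrt{10800} = -420 + 60 \sqrt{3}$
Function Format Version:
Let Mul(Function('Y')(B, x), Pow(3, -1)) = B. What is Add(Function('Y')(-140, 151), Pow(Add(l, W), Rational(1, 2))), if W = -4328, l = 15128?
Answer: Add(-420, Mul(60, Pow(3, Rational(1, 2)))) ≈ -316.08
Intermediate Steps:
Function('Y')(B, x) = Mul(3, B)
Add(Function('Y')(-140, 151), Pow(Add(l, W), Rational(1, 2))) = Add(Mul(3, -140), Pow(Add(15128, -4328), Rational(1, 2))) = Add(-420, Pow(10800, Rational(1, 2))) = Add(-420, Mul(60, Pow(3, Rational(1, 2))))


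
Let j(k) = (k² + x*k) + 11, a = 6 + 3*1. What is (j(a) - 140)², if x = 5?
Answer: 9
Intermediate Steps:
a = 9 (a = 6 + 3 = 9)
j(k) = 11 + k² + 5*k (j(k) = (k² + 5*k) + 11 = 11 + k² + 5*k)
(j(a) - 140)² = ((11 + 9² + 5*9) - 140)² = ((11 + 81 + 45) - 140)² = (137 - 140)² = (-3)² = 9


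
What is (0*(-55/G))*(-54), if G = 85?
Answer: 0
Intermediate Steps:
(0*(-55/G))*(-54) = (0*(-55/85))*(-54) = (0*(-55*1/85))*(-54) = (0*(-11/17))*(-54) = 0*(-54) = 0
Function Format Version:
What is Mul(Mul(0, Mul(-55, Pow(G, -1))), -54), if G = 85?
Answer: 0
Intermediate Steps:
Mul(Mul(0, Mul(-55, Pow(G, -1))), -54) = Mul(Mul(0, Mul(-55, Pow(85, -1))), -54) = Mul(Mul(0, Mul(-55, Rational(1, 85))), -54) = Mul(Mul(0, Rational(-11, 17)), -54) = Mul(0, -54) = 0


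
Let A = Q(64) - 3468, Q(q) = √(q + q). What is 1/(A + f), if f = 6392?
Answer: 731/2137412 - √2/1068706 ≈ 0.00034068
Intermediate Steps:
Q(q) = √2*√q (Q(q) = √(2*q) = √2*√q)
A = -3468 + 8*√2 (A = √2*√64 - 3468 = √2*8 - 3468 = 8*√2 - 3468 = -3468 + 8*√2 ≈ -3456.7)
1/(A + f) = 1/((-3468 + 8*√2) + 6392) = 1/(2924 + 8*√2)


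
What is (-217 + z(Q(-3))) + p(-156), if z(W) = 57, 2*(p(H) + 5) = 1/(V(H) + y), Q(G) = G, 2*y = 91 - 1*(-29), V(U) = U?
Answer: -31681/192 ≈ -165.01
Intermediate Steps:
y = 60 (y = (91 - 1*(-29))/2 = (91 + 29)/2 = (1/2)*120 = 60)
p(H) = -5 + 1/(2*(60 + H)) (p(H) = -5 + 1/(2*(H + 60)) = -5 + 1/(2*(60 + H)))
(-217 + z(Q(-3))) + p(-156) = (-217 + 57) + (-599 - 10*(-156))/(2*(60 - 156)) = -160 + (1/2)*(-599 + 1560)/(-96) = -160 + (1/2)*(-1/96)*961 = -160 - 961/192 = -31681/192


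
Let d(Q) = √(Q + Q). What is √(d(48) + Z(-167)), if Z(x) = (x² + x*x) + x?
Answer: √(55611 + 4*√6) ≈ 235.84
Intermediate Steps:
Z(x) = x + 2*x² (Z(x) = (x² + x²) + x = 2*x² + x = x + 2*x²)
d(Q) = √2*√Q (d(Q) = √(2*Q) = √2*√Q)
√(d(48) + Z(-167)) = √(√2*√48 - 167*(1 + 2*(-167))) = √(√2*(4*√3) - 167*(1 - 334)) = √(4*√6 - 167*(-333)) = √(4*√6 + 55611) = √(55611 + 4*√6)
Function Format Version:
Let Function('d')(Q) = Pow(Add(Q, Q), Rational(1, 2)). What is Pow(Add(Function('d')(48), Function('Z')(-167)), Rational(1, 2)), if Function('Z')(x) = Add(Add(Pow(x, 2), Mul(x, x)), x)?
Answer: Pow(Add(55611, Mul(4, Pow(6, Rational(1, 2)))), Rational(1, 2)) ≈ 235.84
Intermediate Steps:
Function('Z')(x) = Add(x, Mul(2, Pow(x, 2))) (Function('Z')(x) = Add(Add(Pow(x, 2), Pow(x, 2)), x) = Add(Mul(2, Pow(x, 2)), x) = Add(x, Mul(2, Pow(x, 2))))
Function('d')(Q) = Mul(Pow(2, Rational(1, 2)), Pow(Q, Rational(1, 2))) (Function('d')(Q) = Pow(Mul(2, Q), Rational(1, 2)) = Mul(Pow(2, Rational(1, 2)), Pow(Q, Rational(1, 2))))
Pow(Add(Function('d')(48), Function('Z')(-167)), Rational(1, 2)) = Pow(Add(Mul(Pow(2, Rational(1, 2)), Pow(48, Rational(1, 2))), Mul(-167, Add(1, Mul(2, -167)))), Rational(1, 2)) = Pow(Add(Mul(Pow(2, Rational(1, 2)), Mul(4, Pow(3, Rational(1, 2)))), Mul(-167, Add(1, -334))), Rational(1, 2)) = Pow(Add(Mul(4, Pow(6, Rational(1, 2))), Mul(-167, -333)), Rational(1, 2)) = Pow(Add(Mul(4, Pow(6, Rational(1, 2))), 55611), Rational(1, 2)) = Pow(Add(55611, Mul(4, Pow(6, Rational(1, 2)))), Rational(1, 2))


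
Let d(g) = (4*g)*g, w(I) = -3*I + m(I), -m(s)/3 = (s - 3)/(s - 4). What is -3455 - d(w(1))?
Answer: -3555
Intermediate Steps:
m(s) = -3*(-3 + s)/(-4 + s) (m(s) = -3*(s - 3)/(s - 4) = -3*(-3 + s)/(-4 + s))
w(I) = -3*I + 3*(3 - I)/(-4 + I)
d(g) = 4*g²
-3455 - d(w(1)) = -3455 - 4*(3*(3 - 1*1² + 3*1)/(-4 + 1))² = -3455 - 4*(3*(3 - 1*1 + 3)/(-3))² = -3455 - 4*(3*(-⅓)*(3 - 1 + 3))² = -3455 - 4*(3*(-⅓)*5)² = -3455 - 4*(-5)² = -3455 - 4*25 = -3455 - 1*100 = -3455 - 100 = -3555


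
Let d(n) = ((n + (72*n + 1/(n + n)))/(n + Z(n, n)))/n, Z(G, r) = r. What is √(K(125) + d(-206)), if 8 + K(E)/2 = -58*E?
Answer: I*√104563745975486/84872 ≈ 120.48*I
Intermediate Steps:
K(E) = -16 - 116*E (K(E) = -16 + 2*(-58*E) = -16 - 116*E)
d(n) = (1/(2*n) + 73*n)/(2*n²) (d(n) = ((n + (72*n + 1/(n + n)))/(n + n))/n = ((n + (72*n + 1/(2*n)))/((2*n)))/n = ((n + (72*n + 1/(2*n)))*(1/(2*n)))/n = ((n + (1/(2*n) + 72*n))*(1/(2*n)))/n = ((1/(2*n) + 73*n)*(1/(2*n)))/n = ((1/(2*n) + 73*n)/(2*n))/n = (1/(2*n) + 73*n)/(2*n²))
√(K(125) + d(-206)) = √((-16 - 116*125) + (¼)*(1 + 146*(-206)²)/(-206)³) = √((-16 - 14500) + (¼)*(-1/8741816)*(1 + 146*42436)) = √(-14516 + (¼)*(-1/8741816)*(1 + 6195656)) = √(-14516 + (¼)*(-1/8741816)*6195657) = √(-14516 - 6195657/34967264) = √(-507590999881/34967264) = I*√104563745975486/84872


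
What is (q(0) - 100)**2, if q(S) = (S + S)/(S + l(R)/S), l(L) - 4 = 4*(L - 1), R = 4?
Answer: 10000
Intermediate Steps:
l(L) = 4*L (l(L) = 4 + 4*(L - 1) = 4 + 4*(-1 + L) = 4 + (-4 + 4*L) = 4*L)
q(S) = 2*S/(S + 16/S) (q(S) = (S + S)/(S + (4*4)/S) = (2*S)/(S + 16/S) = 2*S/(S + 16/S))
(q(0) - 100)**2 = (2*0**2/(16 + 0**2) - 100)**2 = (2*0/(16 + 0) - 100)**2 = (2*0/16 - 100)**2 = (2*0*(1/16) - 100)**2 = (0 - 100)**2 = (-100)**2 = 10000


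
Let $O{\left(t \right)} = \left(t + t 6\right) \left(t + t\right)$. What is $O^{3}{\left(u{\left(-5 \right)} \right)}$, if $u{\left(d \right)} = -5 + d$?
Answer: $2744000000$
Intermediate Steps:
$O{\left(t \right)} = 14 t^{2}$ ($O{\left(t \right)} = \left(t + 6 t\right) 2 t = 7 t 2 t = 14 t^{2}$)
$O^{3}{\left(u{\left(-5 \right)} \right)} = \left(14 \left(-5 - 5\right)^{2}\right)^{3} = \left(14 \left(-10\right)^{2}\right)^{3} = \left(14 \cdot 100\right)^{3} = 1400^{3} = 2744000000$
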